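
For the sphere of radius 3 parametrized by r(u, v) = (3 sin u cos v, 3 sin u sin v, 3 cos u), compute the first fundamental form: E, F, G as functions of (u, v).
E = 9;  F = 0;  G = 9*sin(u)^2

Compute partials: r_u = (3*cos(u)*cos(v), 3*sin(v)*cos(u), -3*sin(u)), r_v = (-3*sin(u)*sin(v), 3*sin(u)*cos(v), 0). Then
  E = r_u · r_u = 9,
  F = r_u · r_v = 0,
  G = r_v · r_v = 9*sin(u)^2.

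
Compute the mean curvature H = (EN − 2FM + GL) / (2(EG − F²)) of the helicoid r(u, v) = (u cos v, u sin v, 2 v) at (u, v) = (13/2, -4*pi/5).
H = 0

With E = 1, F = 0, G = u^2 + 4, L = 0, M = -2/sqrt(u^2 + 4), N = 0, assemble
  H = (EN − 2FM + GL) / (2(EG − F²)) = 0.
At (u, v) = (13/2, -4*pi/5): H = 0.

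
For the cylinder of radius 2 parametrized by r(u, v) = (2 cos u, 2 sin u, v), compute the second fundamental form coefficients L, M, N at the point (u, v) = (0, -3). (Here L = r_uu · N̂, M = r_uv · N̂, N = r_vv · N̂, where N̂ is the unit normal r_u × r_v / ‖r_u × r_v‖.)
L = -2;  M = 0;  N = 0

Compute the unit normal N̂(u, v) = (cos(u), sin(u), 0), and the second partials r_uu, r_uv, r_vv. Take dot products:
  L(u, v) = r_uu · N̂ = -2,
  M(u, v) = r_uv · N̂ = 0,
  N(u, v) = r_vv · N̂ = 0.
Evaluating at (u, v) = (0, -3):
  L = -2, M = 0, N = 0.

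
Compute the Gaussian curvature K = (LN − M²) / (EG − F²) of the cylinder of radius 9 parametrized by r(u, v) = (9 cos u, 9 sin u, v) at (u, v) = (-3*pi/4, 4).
K = 0

Coefficients of the first fundamental form: E = 81, F = 0, G = 1.
Coefficients of the second fundamental form: L = -9, M = 0, N = 0.
Assemble K = (LN − M²)/(EG − F²) = 0. At (u, v) = (-3*pi/4, 4): K = 0.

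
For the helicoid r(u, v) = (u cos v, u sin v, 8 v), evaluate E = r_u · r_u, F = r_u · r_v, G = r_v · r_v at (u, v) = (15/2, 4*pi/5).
E = 1;  F = 0;  G = 481/4

Partials: r_u = (cos(v), sin(v), 0), r_v = (-u*sin(v), u*cos(v), 8). As functions of (u, v):
  E = r_u · r_u = 1,
  F = r_u · r_v = 0,
  G = r_v · r_v = u^2 + 64.
Evaluating at (u, v) = (15/2, 4*pi/5): E = 1, F = 0, G = 481/4.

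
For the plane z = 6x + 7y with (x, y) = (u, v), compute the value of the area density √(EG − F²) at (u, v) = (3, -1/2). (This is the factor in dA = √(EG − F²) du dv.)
√(EG − F²)|_{(3, -1/2)} = sqrt(86)

E = 37, F = 42, G = 50, so EG − F² = 86. Taking the positive square root: √(EG − F²) = sqrt(86). At (u, v) = (3, -1/2): sqrt(86).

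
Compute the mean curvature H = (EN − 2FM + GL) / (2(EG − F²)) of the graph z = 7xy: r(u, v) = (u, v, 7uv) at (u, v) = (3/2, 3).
H = -12348/103823

With E = 49*v^2 + 1, F = 49*u*v, G = 49*u^2 + 1, L = 0, M = 7/sqrt(49*u^2 + 49*v^2 + 1), N = 0, assemble
  H = (EN − 2FM + GL) / (2(EG − F²)) = -343*u*v/(49*u^2 + 49*v^2 + 1)^(3/2).
At (u, v) = (3/2, 3): H = -12348/103823.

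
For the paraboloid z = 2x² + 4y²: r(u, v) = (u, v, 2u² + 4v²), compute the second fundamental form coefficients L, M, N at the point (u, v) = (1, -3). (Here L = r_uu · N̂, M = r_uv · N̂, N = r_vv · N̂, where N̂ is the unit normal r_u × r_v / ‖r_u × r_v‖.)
L = 4*sqrt(593)/593;  M = 0;  N = 8*sqrt(593)/593

Compute the unit normal N̂(u, v) = (-4*u/sqrt(16*u^2 + 64*v^2 + 1), -8*v/sqrt(16*u^2 + 64*v^2 + 1), 1/sqrt(16*u^2 + 64*v^2 + 1)), and the second partials r_uu, r_uv, r_vv. Take dot products:
  L(u, v) = r_uu · N̂ = 4/sqrt(16*u^2 + 64*v^2 + 1),
  M(u, v) = r_uv · N̂ = 0,
  N(u, v) = r_vv · N̂ = 8/sqrt(16*u^2 + 64*v^2 + 1).
Evaluating at (u, v) = (1, -3):
  L = 4*sqrt(593)/593, M = 0, N = 8*sqrt(593)/593.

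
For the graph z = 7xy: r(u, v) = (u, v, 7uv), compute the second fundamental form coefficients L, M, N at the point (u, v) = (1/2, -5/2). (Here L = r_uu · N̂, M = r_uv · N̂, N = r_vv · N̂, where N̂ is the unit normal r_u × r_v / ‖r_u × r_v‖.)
L = 0;  M = 7*sqrt(142)/213;  N = 0

Compute the unit normal N̂(u, v) = (-7*v/sqrt(49*u^2 + 49*v^2 + 1), -7*u/sqrt(49*u^2 + 49*v^2 + 1), 1/sqrt(49*u^2 + 49*v^2 + 1)), and the second partials r_uu, r_uv, r_vv. Take dot products:
  L(u, v) = r_uu · N̂ = 0,
  M(u, v) = r_uv · N̂ = 7/sqrt(49*u^2 + 49*v^2 + 1),
  N(u, v) = r_vv · N̂ = 0.
Evaluating at (u, v) = (1/2, -5/2):
  L = 0, M = 7*sqrt(142)/213, N = 0.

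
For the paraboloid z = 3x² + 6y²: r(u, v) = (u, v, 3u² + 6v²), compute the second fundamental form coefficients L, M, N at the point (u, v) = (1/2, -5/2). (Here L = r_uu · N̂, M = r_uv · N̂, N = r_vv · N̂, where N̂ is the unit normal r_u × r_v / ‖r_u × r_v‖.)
L = 3*sqrt(910)/455;  M = 0;  N = 6*sqrt(910)/455

Compute the unit normal N̂(u, v) = (-6*u/sqrt(36*u^2 + 144*v^2 + 1), -12*v/sqrt(36*u^2 + 144*v^2 + 1), 1/sqrt(36*u^2 + 144*v^2 + 1)), and the second partials r_uu, r_uv, r_vv. Take dot products:
  L(u, v) = r_uu · N̂ = 6/sqrt(36*u^2 + 144*v^2 + 1),
  M(u, v) = r_uv · N̂ = 0,
  N(u, v) = r_vv · N̂ = 12/sqrt(36*u^2 + 144*v^2 + 1).
Evaluating at (u, v) = (1/2, -5/2):
  L = 3*sqrt(910)/455, M = 0, N = 6*sqrt(910)/455.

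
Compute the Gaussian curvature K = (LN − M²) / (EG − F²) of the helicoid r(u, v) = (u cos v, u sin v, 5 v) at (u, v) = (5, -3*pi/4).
K = -1/100

Coefficients of the first fundamental form: E = 1, F = 0, G = u^2 + 25.
Coefficients of the second fundamental form: L = 0, M = -5/sqrt(u^2 + 25), N = 0.
Assemble K = (LN − M²)/(EG − F²) = -25/(u^2 + 25)^2. At (u, v) = (5, -3*pi/4): K = -1/100.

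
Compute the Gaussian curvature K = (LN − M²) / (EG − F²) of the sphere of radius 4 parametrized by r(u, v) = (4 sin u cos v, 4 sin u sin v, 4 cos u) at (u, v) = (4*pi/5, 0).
K = 1/16

Coefficients of the first fundamental form: E = 16, F = 0, G = 16*sin(u)^2.
Coefficients of the second fundamental form: L = -4*sin(u)/Abs(sin(u)), M = 0, N = -4*sin(u)^3/Abs(sin(u)).
Assemble K = (LN − M²)/(EG − F²) = 1/16. At (u, v) = (4*pi/5, 0): K = 1/16.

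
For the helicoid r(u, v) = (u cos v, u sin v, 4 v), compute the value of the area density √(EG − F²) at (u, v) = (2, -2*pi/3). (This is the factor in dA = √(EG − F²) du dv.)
√(EG − F²)|_{(2, -2*pi/3)} = 2*sqrt(5)

E = 1, F = 0, G = u^2 + 16, so EG − F² = u^2 + 16. Taking the positive square root: √(EG − F²) = sqrt(u^2 + 16). At (u, v) = (2, -2*pi/3): 2*sqrt(5).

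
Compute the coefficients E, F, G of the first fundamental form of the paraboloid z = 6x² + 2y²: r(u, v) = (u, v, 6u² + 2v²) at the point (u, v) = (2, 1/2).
E = 577;  F = 48;  G = 5

Partials: r_u = (1, 0, 12*u), r_v = (0, 1, 4*v). As functions of (u, v):
  E = r_u · r_u = 144*u^2 + 1,
  F = r_u · r_v = 48*u*v,
  G = r_v · r_v = 16*v^2 + 1.
Evaluating at (u, v) = (2, 1/2): E = 577, F = 48, G = 5.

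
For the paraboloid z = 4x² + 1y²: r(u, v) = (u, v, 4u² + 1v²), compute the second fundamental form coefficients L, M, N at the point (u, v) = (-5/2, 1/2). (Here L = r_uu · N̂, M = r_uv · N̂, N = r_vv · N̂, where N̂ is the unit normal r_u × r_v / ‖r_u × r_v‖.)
L = 4*sqrt(402)/201;  M = 0;  N = sqrt(402)/201

Compute the unit normal N̂(u, v) = (-8*u/sqrt(64*u^2 + 4*v^2 + 1), -2*v/sqrt(64*u^2 + 4*v^2 + 1), 1/sqrt(64*u^2 + 4*v^2 + 1)), and the second partials r_uu, r_uv, r_vv. Take dot products:
  L(u, v) = r_uu · N̂ = 8/sqrt(64*u^2 + 4*v^2 + 1),
  M(u, v) = r_uv · N̂ = 0,
  N(u, v) = r_vv · N̂ = 2/sqrt(64*u^2 + 4*v^2 + 1).
Evaluating at (u, v) = (-5/2, 1/2):
  L = 4*sqrt(402)/201, M = 0, N = sqrt(402)/201.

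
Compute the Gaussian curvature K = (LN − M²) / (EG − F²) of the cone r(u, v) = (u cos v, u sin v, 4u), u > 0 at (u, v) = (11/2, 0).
K = 0

Coefficients of the first fundamental form: E = 17, F = 0, G = u^2.
Coefficients of the second fundamental form: L = 0, M = 0, N = 4*sqrt(17)*u^2/(17*Abs(u)).
Assemble K = (LN − M²)/(EG − F²) = 0. At (u, v) = (11/2, 0): K = 0.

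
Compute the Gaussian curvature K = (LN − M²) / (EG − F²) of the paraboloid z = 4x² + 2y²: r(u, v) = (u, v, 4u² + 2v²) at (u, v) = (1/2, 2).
K = 32/6561

Coefficients of the first fundamental form: E = 64*u^2 + 1, F = 32*u*v, G = 16*v^2 + 1.
Coefficients of the second fundamental form: L = 8/sqrt(64*u^2 + 16*v^2 + 1), M = 0, N = 4/sqrt(64*u^2 + 16*v^2 + 1).
Assemble K = (LN − M²)/(EG − F²) = 32/(4096*u^4 + 2048*u^2*v^2 + 128*u^2 + 256*v^4 + 32*v^2 + 1). At (u, v) = (1/2, 2): K = 32/6561.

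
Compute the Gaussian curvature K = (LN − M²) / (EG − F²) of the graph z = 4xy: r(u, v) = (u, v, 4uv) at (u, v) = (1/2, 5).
K = -16/164025

Coefficients of the first fundamental form: E = 16*v^2 + 1, F = 16*u*v, G = 16*u^2 + 1.
Coefficients of the second fundamental form: L = 0, M = 4/sqrt(16*u^2 + 16*v^2 + 1), N = 0.
Assemble K = (LN − M²)/(EG − F²) = -16/(256*u^4 + 512*u^2*v^2 + 32*u^2 + 256*v^4 + 32*v^2 + 1). At (u, v) = (1/2, 5): K = -16/164025.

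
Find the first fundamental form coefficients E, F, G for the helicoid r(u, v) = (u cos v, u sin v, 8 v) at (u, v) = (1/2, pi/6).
E = 1;  F = 0;  G = 257/4

Partials: r_u = (cos(v), sin(v), 0), r_v = (-u*sin(v), u*cos(v), 8). As functions of (u, v):
  E = r_u · r_u = 1,
  F = r_u · r_v = 0,
  G = r_v · r_v = u^2 + 64.
Evaluating at (u, v) = (1/2, pi/6): E = 1, F = 0, G = 257/4.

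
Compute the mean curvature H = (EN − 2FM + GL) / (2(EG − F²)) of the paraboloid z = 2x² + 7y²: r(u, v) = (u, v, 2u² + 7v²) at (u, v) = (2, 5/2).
H = 323*sqrt(1290)/184900

With E = 16*u^2 + 1, F = 56*u*v, G = 196*v^2 + 1, L = 4/sqrt(16*u^2 + 196*v^2 + 1), M = 0, N = 14/sqrt(16*u^2 + 196*v^2 + 1), assemble
  H = (EN − 2FM + GL) / (2(EG − F²)) = (112*u^2 + 392*v^2 + 9)/(16*u^2 + 196*v^2 + 1)^(3/2).
At (u, v) = (2, 5/2): H = 323*sqrt(1290)/184900.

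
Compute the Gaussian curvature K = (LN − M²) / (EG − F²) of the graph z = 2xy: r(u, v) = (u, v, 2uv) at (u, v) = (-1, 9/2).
K = -1/1849

Coefficients of the first fundamental form: E = 4*v^2 + 1, F = 4*u*v, G = 4*u^2 + 1.
Coefficients of the second fundamental form: L = 0, M = 2/sqrt(4*u^2 + 4*v^2 + 1), N = 0.
Assemble K = (LN − M²)/(EG − F²) = -4/(16*u^4 + 32*u^2*v^2 + 8*u^2 + 16*v^4 + 8*v^2 + 1). At (u, v) = (-1, 9/2): K = -1/1849.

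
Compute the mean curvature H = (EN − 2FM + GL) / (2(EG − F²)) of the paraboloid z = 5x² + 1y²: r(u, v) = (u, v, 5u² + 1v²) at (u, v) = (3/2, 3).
H = 411*sqrt(262)/68644

With E = 100*u^2 + 1, F = 20*u*v, G = 4*v^2 + 1, L = 10/sqrt(100*u^2 + 4*v^2 + 1), M = 0, N = 2/sqrt(100*u^2 + 4*v^2 + 1), assemble
  H = (EN − 2FM + GL) / (2(EG − F²)) = 2*(50*u^2 + 10*v^2 + 3)/(100*u^2 + 4*v^2 + 1)^(3/2).
At (u, v) = (3/2, 3): H = 411*sqrt(262)/68644.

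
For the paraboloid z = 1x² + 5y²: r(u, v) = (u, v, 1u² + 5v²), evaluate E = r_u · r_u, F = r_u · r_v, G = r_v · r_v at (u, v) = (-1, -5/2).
E = 5;  F = 50;  G = 626

Partials: r_u = (1, 0, 2*u), r_v = (0, 1, 10*v). As functions of (u, v):
  E = r_u · r_u = 4*u^2 + 1,
  F = r_u · r_v = 20*u*v,
  G = r_v · r_v = 100*v^2 + 1.
Evaluating at (u, v) = (-1, -5/2): E = 5, F = 50, G = 626.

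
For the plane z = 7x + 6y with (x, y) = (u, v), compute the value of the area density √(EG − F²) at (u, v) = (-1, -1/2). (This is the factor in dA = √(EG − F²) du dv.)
√(EG − F²)|_{(-1, -1/2)} = sqrt(86)

E = 50, F = 42, G = 37, so EG − F² = 86. Taking the positive square root: √(EG − F²) = sqrt(86). At (u, v) = (-1, -1/2): sqrt(86).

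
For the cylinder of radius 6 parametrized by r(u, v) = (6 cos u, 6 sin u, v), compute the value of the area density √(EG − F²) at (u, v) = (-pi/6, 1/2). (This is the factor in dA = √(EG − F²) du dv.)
√(EG − F²)|_{(-pi/6, 1/2)} = 6

E = 36, F = 0, G = 1, so EG − F² = 36. Taking the positive square root: √(EG − F²) = 6. At (u, v) = (-pi/6, 1/2): 6.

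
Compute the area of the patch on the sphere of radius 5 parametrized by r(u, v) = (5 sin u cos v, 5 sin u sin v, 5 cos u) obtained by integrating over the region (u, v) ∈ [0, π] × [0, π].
Area = 50*pi

Area = ∫∫ √(EG − F²) du dv with √(EG − F²) = 25*Abs(sin(u)). Integrating over [0, π] × [0, π] gives 50*pi.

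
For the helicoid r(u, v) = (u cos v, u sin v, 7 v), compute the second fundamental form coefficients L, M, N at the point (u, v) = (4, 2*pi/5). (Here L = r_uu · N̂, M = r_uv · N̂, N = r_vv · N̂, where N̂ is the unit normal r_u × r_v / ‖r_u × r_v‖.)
L = 0;  M = -7*sqrt(65)/65;  N = 0

Compute the unit normal N̂(u, v) = (7*sin(v)/sqrt(u^2 + 49), -7*cos(v)/sqrt(u^2 + 49), u/sqrt(u^2 + 49)), and the second partials r_uu, r_uv, r_vv. Take dot products:
  L(u, v) = r_uu · N̂ = 0,
  M(u, v) = r_uv · N̂ = -7/sqrt(u^2 + 49),
  N(u, v) = r_vv · N̂ = 0.
Evaluating at (u, v) = (4, 2*pi/5):
  L = 0, M = -7*sqrt(65)/65, N = 0.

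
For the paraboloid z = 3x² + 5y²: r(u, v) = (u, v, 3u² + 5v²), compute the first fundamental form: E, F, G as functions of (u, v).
E = 36*u^2 + 1;  F = 60*u*v;  G = 100*v^2 + 1

Compute partials: r_u = (1, 0, 6*u), r_v = (0, 1, 10*v). Then
  E = r_u · r_u = 36*u^2 + 1,
  F = r_u · r_v = 60*u*v,
  G = r_v · r_v = 100*v^2 + 1.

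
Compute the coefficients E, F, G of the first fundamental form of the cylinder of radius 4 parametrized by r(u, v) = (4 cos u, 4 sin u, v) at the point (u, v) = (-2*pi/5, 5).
E = 16;  F = 0;  G = 1

Partials: r_u = (-4*sin(u), 4*cos(u), 0), r_v = (0, 0, 1). As functions of (u, v):
  E = r_u · r_u = 16,
  F = r_u · r_v = 0,
  G = r_v · r_v = 1.
Evaluating at (u, v) = (-2*pi/5, 5): E = 16, F = 0, G = 1.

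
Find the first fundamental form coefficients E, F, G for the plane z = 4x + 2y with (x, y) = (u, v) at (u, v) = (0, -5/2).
E = 17;  F = 8;  G = 5

Partials: r_u = (1, 0, 4), r_v = (0, 1, 2). As functions of (u, v):
  E = r_u · r_u = 17,
  F = r_u · r_v = 8,
  G = r_v · r_v = 5.
Evaluating at (u, v) = (0, -5/2): E = 17, F = 8, G = 5.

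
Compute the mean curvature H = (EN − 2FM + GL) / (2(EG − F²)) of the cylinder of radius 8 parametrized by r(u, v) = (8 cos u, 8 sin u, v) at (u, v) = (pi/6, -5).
H = -1/16

With E = 64, F = 0, G = 1, L = -8, M = 0, N = 0, assemble
  H = (EN − 2FM + GL) / (2(EG − F²)) = -1/16.
At (u, v) = (pi/6, -5): H = -1/16.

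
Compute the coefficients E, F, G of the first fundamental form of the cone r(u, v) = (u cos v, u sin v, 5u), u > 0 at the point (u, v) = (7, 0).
E = 26;  F = 0;  G = 49

Partials: r_u = (cos(v), sin(v), 5), r_v = (-u*sin(v), u*cos(v), 0). As functions of (u, v):
  E = r_u · r_u = 26,
  F = r_u · r_v = 0,
  G = r_v · r_v = u^2.
Evaluating at (u, v) = (7, 0): E = 26, F = 0, G = 49.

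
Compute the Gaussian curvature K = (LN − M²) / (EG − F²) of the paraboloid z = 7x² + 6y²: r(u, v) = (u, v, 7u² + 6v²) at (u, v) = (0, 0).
K = 168

Coefficients of the first fundamental form: E = 196*u^2 + 1, F = 168*u*v, G = 144*v^2 + 1.
Coefficients of the second fundamental form: L = 14/sqrt(196*u^2 + 144*v^2 + 1), M = 0, N = 12/sqrt(196*u^2 + 144*v^2 + 1).
Assemble K = (LN − M²)/(EG − F²) = 168/(38416*u^4 + 56448*u^2*v^2 + 392*u^2 + 20736*v^4 + 288*v^2 + 1). At (u, v) = (0, 0): K = 168.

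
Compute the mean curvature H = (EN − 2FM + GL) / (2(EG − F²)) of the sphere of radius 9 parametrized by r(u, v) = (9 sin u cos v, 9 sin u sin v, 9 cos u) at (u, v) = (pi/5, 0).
H = -1/9

With E = 81, F = 0, G = 81*sin(u)^2, L = -9*sin(u)/Abs(sin(u)), M = 0, N = -9*sin(u)^3/Abs(sin(u)), assemble
  H = (EN − 2FM + GL) / (2(EG − F²)) = -sin(u)/(9*Abs(sin(u))).
At (u, v) = (pi/5, 0): H = -1/9.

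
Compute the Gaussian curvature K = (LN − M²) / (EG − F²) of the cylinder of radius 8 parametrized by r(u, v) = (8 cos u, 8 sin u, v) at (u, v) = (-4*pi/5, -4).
K = 0

Coefficients of the first fundamental form: E = 64, F = 0, G = 1.
Coefficients of the second fundamental form: L = -8, M = 0, N = 0.
Assemble K = (LN − M²)/(EG − F²) = 0. At (u, v) = (-4*pi/5, -4): K = 0.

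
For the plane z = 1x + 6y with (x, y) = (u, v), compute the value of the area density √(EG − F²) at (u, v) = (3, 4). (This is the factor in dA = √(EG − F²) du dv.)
√(EG − F²)|_{(3, 4)} = sqrt(38)

E = 2, F = 6, G = 37, so EG − F² = 38. Taking the positive square root: √(EG − F²) = sqrt(38). At (u, v) = (3, 4): sqrt(38).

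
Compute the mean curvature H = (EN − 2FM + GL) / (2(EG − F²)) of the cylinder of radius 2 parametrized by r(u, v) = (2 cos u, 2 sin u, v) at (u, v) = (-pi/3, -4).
H = -1/4

With E = 4, F = 0, G = 1, L = -2, M = 0, N = 0, assemble
  H = (EN − 2FM + GL) / (2(EG − F²)) = -1/4.
At (u, v) = (-pi/3, -4): H = -1/4.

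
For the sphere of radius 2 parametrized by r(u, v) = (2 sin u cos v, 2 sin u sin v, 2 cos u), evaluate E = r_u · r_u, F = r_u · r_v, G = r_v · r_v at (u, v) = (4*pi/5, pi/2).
E = 4;  F = 0;  G = 5/2 - sqrt(5)/2

Partials: r_u = (2*cos(u)*cos(v), 2*sin(v)*cos(u), -2*sin(u)), r_v = (-2*sin(u)*sin(v), 2*sin(u)*cos(v), 0). As functions of (u, v):
  E = r_u · r_u = 4,
  F = r_u · r_v = 0,
  G = r_v · r_v = 4*sin(u)^2.
Evaluating at (u, v) = (4*pi/5, pi/2): E = 4, F = 0, G = 5/2 - sqrt(5)/2.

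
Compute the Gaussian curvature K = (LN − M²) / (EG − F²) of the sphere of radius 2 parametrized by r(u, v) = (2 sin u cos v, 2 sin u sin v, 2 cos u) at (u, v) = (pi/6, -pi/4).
K = 1/4

Coefficients of the first fundamental form: E = 4, F = 0, G = 4*sin(u)^2.
Coefficients of the second fundamental form: L = -2*sin(u)/Abs(sin(u)), M = 0, N = -2*sin(u)^3/Abs(sin(u)).
Assemble K = (LN − M²)/(EG − F²) = 1/4. At (u, v) = (pi/6, -pi/4): K = 1/4.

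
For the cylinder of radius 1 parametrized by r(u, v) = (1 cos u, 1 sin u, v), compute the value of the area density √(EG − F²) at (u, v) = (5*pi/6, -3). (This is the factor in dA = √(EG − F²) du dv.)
√(EG − F²)|_{(5*pi/6, -3)} = 1

E = 1, F = 0, G = 1, so EG − F² = 1. Taking the positive square root: √(EG − F²) = 1. At (u, v) = (5*pi/6, -3): 1.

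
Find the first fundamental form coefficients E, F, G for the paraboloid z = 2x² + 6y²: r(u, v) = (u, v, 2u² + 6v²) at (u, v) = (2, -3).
E = 65;  F = -288;  G = 1297

Partials: r_u = (1, 0, 4*u), r_v = (0, 1, 12*v). As functions of (u, v):
  E = r_u · r_u = 16*u^2 + 1,
  F = r_u · r_v = 48*u*v,
  G = r_v · r_v = 144*v^2 + 1.
Evaluating at (u, v) = (2, -3): E = 65, F = -288, G = 1297.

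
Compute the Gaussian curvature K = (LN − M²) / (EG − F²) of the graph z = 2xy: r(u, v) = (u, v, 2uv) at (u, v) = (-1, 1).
K = -4/81

Coefficients of the first fundamental form: E = 4*v^2 + 1, F = 4*u*v, G = 4*u^2 + 1.
Coefficients of the second fundamental form: L = 0, M = 2/sqrt(4*u^2 + 4*v^2 + 1), N = 0.
Assemble K = (LN − M²)/(EG − F²) = -4/(16*u^4 + 32*u^2*v^2 + 8*u^2 + 16*v^4 + 8*v^2 + 1). At (u, v) = (-1, 1): K = -4/81.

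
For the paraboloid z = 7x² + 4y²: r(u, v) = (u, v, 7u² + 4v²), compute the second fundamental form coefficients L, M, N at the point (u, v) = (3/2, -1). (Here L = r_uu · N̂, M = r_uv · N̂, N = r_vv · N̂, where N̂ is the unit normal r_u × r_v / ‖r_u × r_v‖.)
L = 7*sqrt(506)/253;  M = 0;  N = 4*sqrt(506)/253

Compute the unit normal N̂(u, v) = (-14*u/sqrt(196*u^2 + 64*v^2 + 1), -8*v/sqrt(196*u^2 + 64*v^2 + 1), 1/sqrt(196*u^2 + 64*v^2 + 1)), and the second partials r_uu, r_uv, r_vv. Take dot products:
  L(u, v) = r_uu · N̂ = 14/sqrt(196*u^2 + 64*v^2 + 1),
  M(u, v) = r_uv · N̂ = 0,
  N(u, v) = r_vv · N̂ = 8/sqrt(196*u^2 + 64*v^2 + 1).
Evaluating at (u, v) = (3/2, -1):
  L = 7*sqrt(506)/253, M = 0, N = 4*sqrt(506)/253.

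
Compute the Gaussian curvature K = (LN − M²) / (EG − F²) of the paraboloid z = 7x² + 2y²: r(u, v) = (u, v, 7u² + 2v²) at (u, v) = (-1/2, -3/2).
K = 14/1849

Coefficients of the first fundamental form: E = 196*u^2 + 1, F = 56*u*v, G = 16*v^2 + 1.
Coefficients of the second fundamental form: L = 14/sqrt(196*u^2 + 16*v^2 + 1), M = 0, N = 4/sqrt(196*u^2 + 16*v^2 + 1).
Assemble K = (LN − M²)/(EG − F²) = 56/(38416*u^4 + 6272*u^2*v^2 + 392*u^2 + 256*v^4 + 32*v^2 + 1). At (u, v) = (-1/2, -3/2): K = 14/1849.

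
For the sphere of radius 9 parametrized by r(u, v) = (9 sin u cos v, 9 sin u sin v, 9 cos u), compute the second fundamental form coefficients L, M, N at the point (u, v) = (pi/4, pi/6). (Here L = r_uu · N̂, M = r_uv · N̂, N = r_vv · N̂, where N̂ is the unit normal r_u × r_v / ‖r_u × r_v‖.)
L = -9;  M = 0;  N = -9/2

Compute the unit normal N̂(u, v) = (sin(u)^2*cos(v)/Abs(sin(u)), sin(u)^2*sin(v)/Abs(sin(u)), sin(2*u)/(2*Abs(sin(u)))), and the second partials r_uu, r_uv, r_vv. Take dot products:
  L(u, v) = r_uu · N̂ = -9*sin(u)/Abs(sin(u)),
  M(u, v) = r_uv · N̂ = 0,
  N(u, v) = r_vv · N̂ = -9*sin(u)^3/Abs(sin(u)).
Evaluating at (u, v) = (pi/4, pi/6):
  L = -9, M = 0, N = -9/2.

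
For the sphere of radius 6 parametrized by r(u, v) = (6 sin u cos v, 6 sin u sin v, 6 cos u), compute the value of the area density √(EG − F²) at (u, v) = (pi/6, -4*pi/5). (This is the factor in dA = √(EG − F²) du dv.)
√(EG − F²)|_{(pi/6, -4*pi/5)} = 18

E = 36, F = 0, G = 36*sin(u)^2, so EG − F² = 1296*sin(u)^2. Taking the positive square root: √(EG − F²) = 36*Abs(sin(u)). At (u, v) = (pi/6, -4*pi/5): 18.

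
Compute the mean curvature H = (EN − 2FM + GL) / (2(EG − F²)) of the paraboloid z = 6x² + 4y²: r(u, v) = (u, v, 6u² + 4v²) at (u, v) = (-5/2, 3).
H = 7066*sqrt(1477)/2181529

With E = 144*u^2 + 1, F = 96*u*v, G = 64*v^2 + 1, L = 12/sqrt(144*u^2 + 64*v^2 + 1), M = 0, N = 8/sqrt(144*u^2 + 64*v^2 + 1), assemble
  H = (EN − 2FM + GL) / (2(EG − F²)) = 2*(288*u^2 + 192*v^2 + 5)/(144*u^2 + 64*v^2 + 1)^(3/2).
At (u, v) = (-5/2, 3): H = 7066*sqrt(1477)/2181529.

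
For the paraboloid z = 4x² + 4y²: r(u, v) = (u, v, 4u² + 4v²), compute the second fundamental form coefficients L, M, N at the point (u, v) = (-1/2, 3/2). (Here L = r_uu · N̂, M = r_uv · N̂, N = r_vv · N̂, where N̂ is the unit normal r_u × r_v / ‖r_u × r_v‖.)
L = 8*sqrt(161)/161;  M = 0;  N = 8*sqrt(161)/161

Compute the unit normal N̂(u, v) = (-8*u/sqrt(64*u^2 + 64*v^2 + 1), -8*v/sqrt(64*u^2 + 64*v^2 + 1), 1/sqrt(64*u^2 + 64*v^2 + 1)), and the second partials r_uu, r_uv, r_vv. Take dot products:
  L(u, v) = r_uu · N̂ = 8/sqrt(64*u^2 + 64*v^2 + 1),
  M(u, v) = r_uv · N̂ = 0,
  N(u, v) = r_vv · N̂ = 8/sqrt(64*u^2 + 64*v^2 + 1).
Evaluating at (u, v) = (-1/2, 3/2):
  L = 8*sqrt(161)/161, M = 0, N = 8*sqrt(161)/161.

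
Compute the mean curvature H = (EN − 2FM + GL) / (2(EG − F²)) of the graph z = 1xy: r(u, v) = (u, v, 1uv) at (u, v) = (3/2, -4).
H = 48*sqrt(77)/5929

With E = v^2 + 1, F = u*v, G = u^2 + 1, L = 0, M = 1/sqrt(u^2 + v^2 + 1), N = 0, assemble
  H = (EN − 2FM + GL) / (2(EG − F²)) = -u*v/(u^2 + v^2 + 1)^(3/2).
At (u, v) = (3/2, -4): H = 48*sqrt(77)/5929.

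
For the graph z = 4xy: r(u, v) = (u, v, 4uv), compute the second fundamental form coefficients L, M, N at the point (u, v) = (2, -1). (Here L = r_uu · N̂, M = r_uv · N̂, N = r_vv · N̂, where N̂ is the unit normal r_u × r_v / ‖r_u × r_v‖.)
L = 0;  M = 4/9;  N = 0

Compute the unit normal N̂(u, v) = (-4*v/sqrt(16*u^2 + 16*v^2 + 1), -4*u/sqrt(16*u^2 + 16*v^2 + 1), 1/sqrt(16*u^2 + 16*v^2 + 1)), and the second partials r_uu, r_uv, r_vv. Take dot products:
  L(u, v) = r_uu · N̂ = 0,
  M(u, v) = r_uv · N̂ = 4/sqrt(16*u^2 + 16*v^2 + 1),
  N(u, v) = r_vv · N̂ = 0.
Evaluating at (u, v) = (2, -1):
  L = 0, M = 4/9, N = 0.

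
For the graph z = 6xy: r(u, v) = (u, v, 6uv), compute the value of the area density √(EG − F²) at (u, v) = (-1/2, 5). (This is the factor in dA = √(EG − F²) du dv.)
√(EG − F²)|_{(-1/2, 5)} = sqrt(910)

E = 36*v^2 + 1, F = 36*u*v, G = 36*u^2 + 1, so EG − F² = 36*u^2 + 36*v^2 + 1. Taking the positive square root: √(EG − F²) = sqrt(36*u^2 + 36*v^2 + 1). At (u, v) = (-1/2, 5): sqrt(910).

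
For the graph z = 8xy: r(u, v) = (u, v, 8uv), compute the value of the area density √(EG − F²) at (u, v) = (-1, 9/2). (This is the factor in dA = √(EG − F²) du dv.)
√(EG − F²)|_{(-1, 9/2)} = sqrt(1361)

E = 64*v^2 + 1, F = 64*u*v, G = 64*u^2 + 1, so EG − F² = 64*u^2 + 64*v^2 + 1. Taking the positive square root: √(EG − F²) = sqrt(64*u^2 + 64*v^2 + 1). At (u, v) = (-1, 9/2): sqrt(1361).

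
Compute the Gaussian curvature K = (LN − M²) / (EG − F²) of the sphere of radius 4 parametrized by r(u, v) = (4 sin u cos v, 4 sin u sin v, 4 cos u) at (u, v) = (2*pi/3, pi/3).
K = 1/16

Coefficients of the first fundamental form: E = 16, F = 0, G = 16*sin(u)^2.
Coefficients of the second fundamental form: L = -4*sin(u)/Abs(sin(u)), M = 0, N = -4*sin(u)^3/Abs(sin(u)).
Assemble K = (LN − M²)/(EG − F²) = 1/16. At (u, v) = (2*pi/3, pi/3): K = 1/16.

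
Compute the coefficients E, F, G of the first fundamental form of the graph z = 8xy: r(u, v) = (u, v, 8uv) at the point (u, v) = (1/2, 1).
E = 65;  F = 32;  G = 17

Partials: r_u = (1, 0, 8*v), r_v = (0, 1, 8*u). As functions of (u, v):
  E = r_u · r_u = 64*v^2 + 1,
  F = r_u · r_v = 64*u*v,
  G = r_v · r_v = 64*u^2 + 1.
Evaluating at (u, v) = (1/2, 1): E = 65, F = 32, G = 17.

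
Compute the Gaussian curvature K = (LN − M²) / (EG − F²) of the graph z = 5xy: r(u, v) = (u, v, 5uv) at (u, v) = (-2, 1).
K = -25/15876

Coefficients of the first fundamental form: E = 25*v^2 + 1, F = 25*u*v, G = 25*u^2 + 1.
Coefficients of the second fundamental form: L = 0, M = 5/sqrt(25*u^2 + 25*v^2 + 1), N = 0.
Assemble K = (LN − M²)/(EG − F²) = -25/(625*u^4 + 1250*u^2*v^2 + 50*u^2 + 625*v^4 + 50*v^2 + 1). At (u, v) = (-2, 1): K = -25/15876.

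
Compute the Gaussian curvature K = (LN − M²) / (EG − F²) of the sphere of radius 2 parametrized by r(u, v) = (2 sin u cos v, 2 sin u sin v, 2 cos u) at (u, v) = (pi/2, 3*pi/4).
K = 1/4

Coefficients of the first fundamental form: E = 4, F = 0, G = 4*sin(u)^2.
Coefficients of the second fundamental form: L = -2*sin(u)/Abs(sin(u)), M = 0, N = -2*sin(u)^3/Abs(sin(u)).
Assemble K = (LN − M²)/(EG − F²) = 1/4. At (u, v) = (pi/2, 3*pi/4): K = 1/4.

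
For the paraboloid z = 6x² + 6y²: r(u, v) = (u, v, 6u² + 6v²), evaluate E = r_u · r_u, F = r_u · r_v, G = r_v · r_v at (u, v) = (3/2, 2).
E = 325;  F = 432;  G = 577

Partials: r_u = (1, 0, 12*u), r_v = (0, 1, 12*v). As functions of (u, v):
  E = r_u · r_u = 144*u^2 + 1,
  F = r_u · r_v = 144*u*v,
  G = r_v · r_v = 144*v^2 + 1.
Evaluating at (u, v) = (3/2, 2): E = 325, F = 432, G = 577.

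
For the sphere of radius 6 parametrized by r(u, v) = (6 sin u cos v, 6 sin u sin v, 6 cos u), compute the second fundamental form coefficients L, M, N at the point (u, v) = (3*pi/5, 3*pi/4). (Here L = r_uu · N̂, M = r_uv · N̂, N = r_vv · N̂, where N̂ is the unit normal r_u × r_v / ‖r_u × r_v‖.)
L = -6;  M = 0;  N = -15/4 - 3*sqrt(5)/4

Compute the unit normal N̂(u, v) = (sin(u)^2*cos(v)/Abs(sin(u)), sin(u)^2*sin(v)/Abs(sin(u)), sin(2*u)/(2*Abs(sin(u)))), and the second partials r_uu, r_uv, r_vv. Take dot products:
  L(u, v) = r_uu · N̂ = -6*sin(u)/Abs(sin(u)),
  M(u, v) = r_uv · N̂ = 0,
  N(u, v) = r_vv · N̂ = -6*sin(u)^3/Abs(sin(u)).
Evaluating at (u, v) = (3*pi/5, 3*pi/4):
  L = -6, M = 0, N = -15/4 - 3*sqrt(5)/4.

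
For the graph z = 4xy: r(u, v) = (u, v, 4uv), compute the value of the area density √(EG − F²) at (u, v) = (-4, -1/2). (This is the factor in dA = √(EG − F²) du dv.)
√(EG − F²)|_{(-4, -1/2)} = 3*sqrt(29)

E = 16*v^2 + 1, F = 16*u*v, G = 16*u^2 + 1, so EG − F² = 16*u^2 + 16*v^2 + 1. Taking the positive square root: √(EG − F²) = sqrt(16*u^2 + 16*v^2 + 1). At (u, v) = (-4, -1/2): 3*sqrt(29).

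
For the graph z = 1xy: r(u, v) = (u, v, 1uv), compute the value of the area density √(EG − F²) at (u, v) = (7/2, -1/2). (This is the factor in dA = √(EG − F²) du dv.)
√(EG − F²)|_{(7/2, -1/2)} = 3*sqrt(6)/2

E = v^2 + 1, F = u*v, G = u^2 + 1, so EG − F² = u^2 + v^2 + 1. Taking the positive square root: √(EG − F²) = sqrt(u^2 + v^2 + 1). At (u, v) = (7/2, -1/2): 3*sqrt(6)/2.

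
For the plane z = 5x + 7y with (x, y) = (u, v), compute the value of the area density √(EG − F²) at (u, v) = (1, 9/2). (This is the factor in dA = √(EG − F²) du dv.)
√(EG − F²)|_{(1, 9/2)} = 5*sqrt(3)

E = 26, F = 35, G = 50, so EG − F² = 75. Taking the positive square root: √(EG − F²) = 5*sqrt(3). At (u, v) = (1, 9/2): 5*sqrt(3).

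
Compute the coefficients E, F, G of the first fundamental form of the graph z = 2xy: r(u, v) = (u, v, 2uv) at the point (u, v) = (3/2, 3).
E = 37;  F = 18;  G = 10

Partials: r_u = (1, 0, 2*v), r_v = (0, 1, 2*u). As functions of (u, v):
  E = r_u · r_u = 4*v^2 + 1,
  F = r_u · r_v = 4*u*v,
  G = r_v · r_v = 4*u^2 + 1.
Evaluating at (u, v) = (3/2, 3): E = 37, F = 18, G = 10.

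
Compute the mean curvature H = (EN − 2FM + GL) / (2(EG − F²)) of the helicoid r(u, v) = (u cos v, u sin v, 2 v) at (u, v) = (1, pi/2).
H = 0

With E = 1, F = 0, G = u^2 + 4, L = 0, M = -2/sqrt(u^2 + 4), N = 0, assemble
  H = (EN − 2FM + GL) / (2(EG − F²)) = 0.
At (u, v) = (1, pi/2): H = 0.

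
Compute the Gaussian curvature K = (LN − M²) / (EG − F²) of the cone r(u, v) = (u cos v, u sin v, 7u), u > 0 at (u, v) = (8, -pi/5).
K = 0

Coefficients of the first fundamental form: E = 50, F = 0, G = u^2.
Coefficients of the second fundamental form: L = 0, M = 0, N = 7*sqrt(2)*u^2/(10*Abs(u)).
Assemble K = (LN − M²)/(EG − F²) = 0. At (u, v) = (8, -pi/5): K = 0.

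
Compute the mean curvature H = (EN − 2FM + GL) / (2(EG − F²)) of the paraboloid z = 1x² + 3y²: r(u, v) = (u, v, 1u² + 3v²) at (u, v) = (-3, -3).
H = 436/6859

With E = 4*u^2 + 1, F = 12*u*v, G = 36*v^2 + 1, L = 2/sqrt(4*u^2 + 36*v^2 + 1), M = 0, N = 6/sqrt(4*u^2 + 36*v^2 + 1), assemble
  H = (EN − 2FM + GL) / (2(EG − F²)) = 4*(3*u^2 + 9*v^2 + 1)/(4*u^2 + 36*v^2 + 1)^(3/2).
At (u, v) = (-3, -3): H = 436/6859.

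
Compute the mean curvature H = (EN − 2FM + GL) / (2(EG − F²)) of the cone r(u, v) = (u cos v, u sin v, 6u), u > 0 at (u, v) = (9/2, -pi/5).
H = 2*sqrt(37)/111

With E = 37, F = 0, G = u^2, L = 0, M = 0, N = 6*sqrt(37)*u^2/(37*Abs(u)), assemble
  H = (EN − 2FM + GL) / (2(EG − F²)) = 3*sqrt(37)/(37*Abs(u)).
At (u, v) = (9/2, -pi/5): H = 2*sqrt(37)/111.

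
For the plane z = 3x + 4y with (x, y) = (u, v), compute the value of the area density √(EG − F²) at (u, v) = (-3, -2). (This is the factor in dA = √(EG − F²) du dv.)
√(EG − F²)|_{(-3, -2)} = sqrt(26)

E = 10, F = 12, G = 17, so EG − F² = 26. Taking the positive square root: √(EG − F²) = sqrt(26). At (u, v) = (-3, -2): sqrt(26).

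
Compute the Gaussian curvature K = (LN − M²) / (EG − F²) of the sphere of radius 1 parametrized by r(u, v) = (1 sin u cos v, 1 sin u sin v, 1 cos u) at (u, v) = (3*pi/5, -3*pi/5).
K = 1

Coefficients of the first fundamental form: E = 1, F = 0, G = sin(u)^2.
Coefficients of the second fundamental form: L = -sin(u)/Abs(sin(u)), M = 0, N = -sin(u)^3/Abs(sin(u)).
Assemble K = (LN − M²)/(EG − F²) = 1. At (u, v) = (3*pi/5, -3*pi/5): K = 1.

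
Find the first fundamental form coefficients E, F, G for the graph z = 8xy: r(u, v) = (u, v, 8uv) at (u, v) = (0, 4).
E = 1025;  F = 0;  G = 1

Partials: r_u = (1, 0, 8*v), r_v = (0, 1, 8*u). As functions of (u, v):
  E = r_u · r_u = 64*v^2 + 1,
  F = r_u · r_v = 64*u*v,
  G = r_v · r_v = 64*u^2 + 1.
Evaluating at (u, v) = (0, 4): E = 1025, F = 0, G = 1.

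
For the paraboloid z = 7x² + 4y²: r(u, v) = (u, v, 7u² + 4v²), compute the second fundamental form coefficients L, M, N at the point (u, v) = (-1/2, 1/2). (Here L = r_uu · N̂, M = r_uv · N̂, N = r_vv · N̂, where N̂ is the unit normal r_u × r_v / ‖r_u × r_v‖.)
L = 7*sqrt(66)/33;  M = 0;  N = 4*sqrt(66)/33

Compute the unit normal N̂(u, v) = (-14*u/sqrt(196*u^2 + 64*v^2 + 1), -8*v/sqrt(196*u^2 + 64*v^2 + 1), 1/sqrt(196*u^2 + 64*v^2 + 1)), and the second partials r_uu, r_uv, r_vv. Take dot products:
  L(u, v) = r_uu · N̂ = 14/sqrt(196*u^2 + 64*v^2 + 1),
  M(u, v) = r_uv · N̂ = 0,
  N(u, v) = r_vv · N̂ = 8/sqrt(196*u^2 + 64*v^2 + 1).
Evaluating at (u, v) = (-1/2, 1/2):
  L = 7*sqrt(66)/33, M = 0, N = 4*sqrt(66)/33.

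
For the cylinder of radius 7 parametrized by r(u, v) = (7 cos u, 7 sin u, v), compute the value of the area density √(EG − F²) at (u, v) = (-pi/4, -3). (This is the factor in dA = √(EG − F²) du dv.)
√(EG − F²)|_{(-pi/4, -3)} = 7

E = 49, F = 0, G = 1, so EG − F² = 49. Taking the positive square root: √(EG − F²) = 7. At (u, v) = (-pi/4, -3): 7.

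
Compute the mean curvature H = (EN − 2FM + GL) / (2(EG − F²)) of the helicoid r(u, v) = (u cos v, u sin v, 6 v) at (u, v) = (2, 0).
H = 0

With E = 1, F = 0, G = u^2 + 36, L = 0, M = -6/sqrt(u^2 + 36), N = 0, assemble
  H = (EN − 2FM + GL) / (2(EG − F²)) = 0.
At (u, v) = (2, 0): H = 0.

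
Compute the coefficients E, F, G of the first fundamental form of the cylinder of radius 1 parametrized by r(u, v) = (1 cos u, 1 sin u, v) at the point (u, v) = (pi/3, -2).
E = 1;  F = 0;  G = 1

Partials: r_u = (-sin(u), cos(u), 0), r_v = (0, 0, 1). As functions of (u, v):
  E = r_u · r_u = 1,
  F = r_u · r_v = 0,
  G = r_v · r_v = 1.
Evaluating at (u, v) = (pi/3, -2): E = 1, F = 0, G = 1.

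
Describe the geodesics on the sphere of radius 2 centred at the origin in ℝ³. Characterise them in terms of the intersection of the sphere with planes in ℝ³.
Geodesics on the sphere of radius 2 are great circles — circles of radius 2 obtained as the intersection of the sphere with planes through the origin (the centre of the sphere).

A curve α(t) of nonzero constant speed on the sphere of radius 2 is a geodesic iff its acceleration α̈ is everywhere normal to the surface, i.e. parallel to the radial vector α(t). Then d/dt(α × α̇) = α̇ × α̇ + α × α̈ = 0, so α × α̇ is a constant vector n ≠ 0 and α(t) · n = 0 for all t: α lies in the plane through the origin with normal n. The intersection of that plane with the sphere is a circle of radius 2 (a great circle). Conversely, a great circle traversed at constant speed has centripetal acceleration pointing at the origin, hence normal to the sphere, so every great circle is a geodesic.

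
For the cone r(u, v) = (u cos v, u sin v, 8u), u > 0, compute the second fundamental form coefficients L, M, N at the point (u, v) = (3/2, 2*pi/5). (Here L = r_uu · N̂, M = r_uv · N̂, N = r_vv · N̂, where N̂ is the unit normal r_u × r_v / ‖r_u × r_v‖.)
L = 0;  M = 0;  N = 12*sqrt(65)/65

Compute the unit normal N̂(u, v) = (-8*sqrt(65)*u*cos(v)/(65*Abs(u)), -8*sqrt(65)*u*sin(v)/(65*Abs(u)), sqrt(65)*u/(65*Abs(u))), and the second partials r_uu, r_uv, r_vv. Take dot products:
  L(u, v) = r_uu · N̂ = 0,
  M(u, v) = r_uv · N̂ = 0,
  N(u, v) = r_vv · N̂ = 8*sqrt(65)*u^2/(65*Abs(u)).
Evaluating at (u, v) = (3/2, 2*pi/5):
  L = 0, M = 0, N = 12*sqrt(65)/65.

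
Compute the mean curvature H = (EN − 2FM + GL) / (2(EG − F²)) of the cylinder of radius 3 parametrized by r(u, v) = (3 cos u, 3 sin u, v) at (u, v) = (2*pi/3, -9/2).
H = -1/6

With E = 9, F = 0, G = 1, L = -3, M = 0, N = 0, assemble
  H = (EN − 2FM + GL) / (2(EG − F²)) = -1/6.
At (u, v) = (2*pi/3, -9/2): H = -1/6.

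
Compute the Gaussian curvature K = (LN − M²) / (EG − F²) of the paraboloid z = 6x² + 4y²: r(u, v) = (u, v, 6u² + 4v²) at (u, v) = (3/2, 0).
K = 96/105625

Coefficients of the first fundamental form: E = 144*u^2 + 1, F = 96*u*v, G = 64*v^2 + 1.
Coefficients of the second fundamental form: L = 12/sqrt(144*u^2 + 64*v^2 + 1), M = 0, N = 8/sqrt(144*u^2 + 64*v^2 + 1).
Assemble K = (LN − M²)/(EG − F²) = 96/(20736*u^4 + 18432*u^2*v^2 + 288*u^2 + 4096*v^4 + 128*v^2 + 1). At (u, v) = (3/2, 0): K = 96/105625.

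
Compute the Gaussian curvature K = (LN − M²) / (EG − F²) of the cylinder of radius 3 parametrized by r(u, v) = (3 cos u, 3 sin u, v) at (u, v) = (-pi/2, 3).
K = 0

Coefficients of the first fundamental form: E = 9, F = 0, G = 1.
Coefficients of the second fundamental form: L = -3, M = 0, N = 0.
Assemble K = (LN − M²)/(EG − F²) = 0. At (u, v) = (-pi/2, 3): K = 0.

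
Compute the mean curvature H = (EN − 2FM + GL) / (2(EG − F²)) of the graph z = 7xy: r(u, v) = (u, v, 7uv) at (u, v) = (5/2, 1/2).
H = -1715*sqrt(142)/272214

With E = 49*v^2 + 1, F = 49*u*v, G = 49*u^2 + 1, L = 0, M = 7/sqrt(49*u^2 + 49*v^2 + 1), N = 0, assemble
  H = (EN − 2FM + GL) / (2(EG − F²)) = -343*u*v/(49*u^2 + 49*v^2 + 1)^(3/2).
At (u, v) = (5/2, 1/2): H = -1715*sqrt(142)/272214.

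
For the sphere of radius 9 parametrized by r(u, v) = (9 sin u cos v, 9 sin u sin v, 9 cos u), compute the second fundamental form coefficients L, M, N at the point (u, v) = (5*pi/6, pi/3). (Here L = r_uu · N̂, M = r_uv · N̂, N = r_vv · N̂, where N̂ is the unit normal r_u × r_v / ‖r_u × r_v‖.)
L = -9;  M = 0;  N = -9/4

Compute the unit normal N̂(u, v) = (sin(u)^2*cos(v)/Abs(sin(u)), sin(u)^2*sin(v)/Abs(sin(u)), sin(2*u)/(2*Abs(sin(u)))), and the second partials r_uu, r_uv, r_vv. Take dot products:
  L(u, v) = r_uu · N̂ = -9*sin(u)/Abs(sin(u)),
  M(u, v) = r_uv · N̂ = 0,
  N(u, v) = r_vv · N̂ = -9*sin(u)^3/Abs(sin(u)).
Evaluating at (u, v) = (5*pi/6, pi/3):
  L = -9, M = 0, N = -9/4.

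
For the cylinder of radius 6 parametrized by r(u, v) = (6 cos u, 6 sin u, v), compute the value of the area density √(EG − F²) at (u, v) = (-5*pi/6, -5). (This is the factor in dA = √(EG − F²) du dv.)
√(EG − F²)|_{(-5*pi/6, -5)} = 6

E = 36, F = 0, G = 1, so EG − F² = 36. Taking the positive square root: √(EG − F²) = 6. At (u, v) = (-5*pi/6, -5): 6.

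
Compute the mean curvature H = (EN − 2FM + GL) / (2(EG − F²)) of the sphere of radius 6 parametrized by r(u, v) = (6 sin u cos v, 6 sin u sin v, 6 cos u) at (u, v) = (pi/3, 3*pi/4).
H = -1/6

With E = 36, F = 0, G = 36*sin(u)^2, L = -6*sin(u)/Abs(sin(u)), M = 0, N = -6*sin(u)^3/Abs(sin(u)), assemble
  H = (EN − 2FM + GL) / (2(EG − F²)) = -sin(u)/(6*Abs(sin(u))).
At (u, v) = (pi/3, 3*pi/4): H = -1/6.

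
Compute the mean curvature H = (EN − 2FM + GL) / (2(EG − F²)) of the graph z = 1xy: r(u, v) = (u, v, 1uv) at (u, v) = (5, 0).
H = 0

With E = v^2 + 1, F = u*v, G = u^2 + 1, L = 0, M = 1/sqrt(u^2 + v^2 + 1), N = 0, assemble
  H = (EN − 2FM + GL) / (2(EG − F²)) = -u*v/(u^2 + v^2 + 1)^(3/2).
At (u, v) = (5, 0): H = 0.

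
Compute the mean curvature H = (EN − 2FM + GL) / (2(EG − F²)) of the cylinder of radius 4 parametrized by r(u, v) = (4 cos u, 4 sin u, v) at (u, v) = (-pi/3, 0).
H = -1/8

With E = 16, F = 0, G = 1, L = -4, M = 0, N = 0, assemble
  H = (EN − 2FM + GL) / (2(EG − F²)) = -1/8.
At (u, v) = (-pi/3, 0): H = -1/8.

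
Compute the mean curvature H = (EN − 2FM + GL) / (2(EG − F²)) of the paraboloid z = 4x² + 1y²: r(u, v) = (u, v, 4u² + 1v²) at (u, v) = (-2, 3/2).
H = 297*sqrt(266)/70756

With E = 64*u^2 + 1, F = 16*u*v, G = 4*v^2 + 1, L = 8/sqrt(64*u^2 + 4*v^2 + 1), M = 0, N = 2/sqrt(64*u^2 + 4*v^2 + 1), assemble
  H = (EN − 2FM + GL) / (2(EG − F²)) = (64*u^2 + 16*v^2 + 5)/(64*u^2 + 4*v^2 + 1)^(3/2).
At (u, v) = (-2, 3/2): H = 297*sqrt(266)/70756.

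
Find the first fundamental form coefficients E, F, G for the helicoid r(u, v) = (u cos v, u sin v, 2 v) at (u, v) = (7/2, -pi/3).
E = 1;  F = 0;  G = 65/4

Partials: r_u = (cos(v), sin(v), 0), r_v = (-u*sin(v), u*cos(v), 2). As functions of (u, v):
  E = r_u · r_u = 1,
  F = r_u · r_v = 0,
  G = r_v · r_v = u^2 + 4.
Evaluating at (u, v) = (7/2, -pi/3): E = 1, F = 0, G = 65/4.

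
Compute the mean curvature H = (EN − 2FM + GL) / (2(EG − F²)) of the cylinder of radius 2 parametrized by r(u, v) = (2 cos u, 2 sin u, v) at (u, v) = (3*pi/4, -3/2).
H = -1/4

With E = 4, F = 0, G = 1, L = -2, M = 0, N = 0, assemble
  H = (EN − 2FM + GL) / (2(EG − F²)) = -1/4.
At (u, v) = (3*pi/4, -3/2): H = -1/4.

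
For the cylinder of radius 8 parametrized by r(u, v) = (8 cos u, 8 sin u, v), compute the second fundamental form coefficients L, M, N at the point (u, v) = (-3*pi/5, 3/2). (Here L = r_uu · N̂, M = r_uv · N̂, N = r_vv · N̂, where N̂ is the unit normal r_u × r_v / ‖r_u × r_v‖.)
L = -8;  M = 0;  N = 0

Compute the unit normal N̂(u, v) = (cos(u), sin(u), 0), and the second partials r_uu, r_uv, r_vv. Take dot products:
  L(u, v) = r_uu · N̂ = -8,
  M(u, v) = r_uv · N̂ = 0,
  N(u, v) = r_vv · N̂ = 0.
Evaluating at (u, v) = (-3*pi/5, 3/2):
  L = -8, M = 0, N = 0.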